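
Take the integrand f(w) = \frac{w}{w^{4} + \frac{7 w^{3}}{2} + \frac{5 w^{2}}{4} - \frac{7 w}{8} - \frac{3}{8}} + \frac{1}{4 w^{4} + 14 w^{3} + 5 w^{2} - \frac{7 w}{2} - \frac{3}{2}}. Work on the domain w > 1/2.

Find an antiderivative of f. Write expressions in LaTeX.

Factor the denominator (\left(w + 3\right) \left(2 w - 1\right) \left(2 w + 1\right)^{2}) and decompose: f = - \frac{17}{25 \left(2 w + 1\right)} + \frac{2}{5 \left(2 w + 1\right)^{2}} + \frac{3}{7 \left(2 w - 1\right)} + \frac{22}{175 \left(w + 3\right)}; each piece integrates to a log, atan, or power term.
Check: d/dw[\frac{3 \log{\left(w - \frac{1}{2} \right)}}{14} - \frac{17 \log{\left(w + \frac{1}{2} \right)}}{50} + \frac{22 \log{\left(w + 3 \right)}}{175} - \frac{1}{10 w + 5}] = \frac{8 w + 2}{8 w^{4} + 28 w^{3} + 10 w^{2} - 7 w - 3}, which equals f(w).

An antiderivative is F(w) = \frac{3 \log{\left(w - \frac{1}{2} \right)}}{14} - \frac{17 \log{\left(w + \frac{1}{2} \right)}}{50} + \frac{22 \log{\left(w + 3 \right)}}{175} - \frac{1}{10 w + 5}.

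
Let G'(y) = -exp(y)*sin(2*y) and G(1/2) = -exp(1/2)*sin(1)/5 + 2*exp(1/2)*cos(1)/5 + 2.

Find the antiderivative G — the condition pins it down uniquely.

A candidate passes only if d/dy[G] lands on the given G'(y) exactly.
A general antiderivative is -exp(y)*sin(2*y)/5 + 2*exp(y)*cos(2*y)/5 + C.
The condition gives C = -exp(1/2)*sin(1)/5 + 2*exp(1/2)*cos(1)/5 + 2 - (-exp(1/2)*sin(1)/5 + 2*exp(1/2)*cos(1)/5) = 2.
So G(y) = (-exp(y)*sin(2*y) + 2*exp(y)*cos(2*y) + 10)/5.
Check: d/dy[(-exp(y)*sin(2*y) + 2*exp(y)*cos(2*y) + 10)/5] = -exp(y)*sin(2*y) = G'(y).

G(y) = (-exp(y)*sin(2*y) + 2*exp(y)*cos(2*y) + 10)/5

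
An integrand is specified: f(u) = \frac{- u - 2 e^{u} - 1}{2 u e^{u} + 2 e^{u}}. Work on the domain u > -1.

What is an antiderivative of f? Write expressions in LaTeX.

A candidate is checked by its d/du: the result must match f(u).
Check: d/du[- \log{\left(u + 1 \right)} + \frac{e^{- u}}{2}] = \frac{- u - 2 e^{u} - 1}{2 u e^{u} + 2 e^{u}} = f(u).

An antiderivative is F(u) = - \log{\left(u + 1 \right)} + \frac{e^{- u}}{2}.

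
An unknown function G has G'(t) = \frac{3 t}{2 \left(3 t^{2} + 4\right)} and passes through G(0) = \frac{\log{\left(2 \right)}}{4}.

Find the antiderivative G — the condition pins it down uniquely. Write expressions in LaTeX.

G(t) = \frac{\log{\left(\frac{3 t^{2}}{2} + 2 \right)}}{4}

G'(t) matches the chain-rule pattern g'(h)*h' with inner function h(t) = \frac{3 t^{2}}{2} + 2; substituting u = h(t) collapses the integral.
A general antiderivative is \frac{\log{\left(\frac{3 t^{2}}{2} + 2 \right)}}{4} + C.
The condition gives C = \frac{\log{\left(2 \right)}}{4} - (\frac{\log{\left(2 \right)}}{4}) = 0.
So G(t) = \frac{\log{\left(\frac{3 t^{2}}{2} + 2 \right)}}{4}.
Check: d/dt[\frac{\log{\left(\frac{3 t^{2}}{2} + 2 \right)}}{4}] = \frac{3 t}{6 t^{2} + 8}, which equals G'(t).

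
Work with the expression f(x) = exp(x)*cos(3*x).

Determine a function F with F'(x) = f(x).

An antiderivative is F(x) = (3*sin(3*x) + cos(3*x))*exp(x)/10.

Recover f(x) by differentiating a candidate F(x); any mismatch rules it out.
Check: d/dx[(3*sin(3*x) + cos(3*x))*exp(x)/10] = exp(x)*cos(3*x) = f(x).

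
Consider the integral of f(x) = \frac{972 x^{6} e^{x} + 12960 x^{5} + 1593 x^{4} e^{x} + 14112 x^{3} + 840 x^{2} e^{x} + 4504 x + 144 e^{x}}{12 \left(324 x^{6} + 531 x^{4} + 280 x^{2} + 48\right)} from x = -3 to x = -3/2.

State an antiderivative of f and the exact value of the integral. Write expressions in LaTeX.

Differentiate the proposed F(x) back; it has to land on f(x) exactly.
F(x) = \frac{3 \left(9 x^{2} + 4\right) e^{x} + 20 \left(9 x^{2} + 4\right) \log{\left(2 x^{2} + \frac{3}{2} \right)} - 36}{12 \left(9 x^{2} + 4\right)} is an antiderivative of f.
Check: d/dx[\frac{3 \left(9 x^{2} + 4\right) e^{x} + 20 \left(9 x^{2} + 4\right) \log{\left(2 x^{2} + \frac{3}{2} \right)} - 36}{12 \left(9 x^{2} + 4\right)}] = \frac{972 x^{6} e^{x} + 12960 x^{5} + 1593 x^{4} e^{x} + 14112 x^{3} + 840 x^{2} e^{x} + 4504 x + 144 e^{x}}{3888 x^{6} + 6372 x^{4} + 3360 x^{2} + 576}, which equals f(x).
F(-3/2) = - \frac{12}{97} + \frac{1}{4 e^{\frac{3}{2}}} + \frac{5 \log{\left(6 \right)}}{3}; F(-3) = - \frac{3}{85} + \frac{1}{4 e^{3}} + \frac{5 \log{\left(\frac{39}{2} \right)}}{3}.
Integral = F(-3/2) - F(-3) = - \frac{5 \log{\left(\frac{39}{2} \right)}}{3} - \frac{729}{8245} - \frac{1}{4 e^{3}} + \frac{1}{4 e^{\frac{3}{2}}} + \frac{5 \log{\left(6 \right)}}{3}.

Antiderivative: F(x) = \frac{3 \left(9 x^{2} + 4\right) e^{x} + 20 \left(9 x^{2} + 4\right) \log{\left(2 x^{2} + \frac{3}{2} \right)} - 36}{12 \left(9 x^{2} + 4\right)}; value = - \frac{5 \log{\left(\frac{39}{2} \right)}}{3} - \frac{729}{8245} - \frac{1}{4 e^{3}} + \frac{1}{4 e^{\frac{3}{2}}} + \frac{5 \log{\left(6 \right)}}{3}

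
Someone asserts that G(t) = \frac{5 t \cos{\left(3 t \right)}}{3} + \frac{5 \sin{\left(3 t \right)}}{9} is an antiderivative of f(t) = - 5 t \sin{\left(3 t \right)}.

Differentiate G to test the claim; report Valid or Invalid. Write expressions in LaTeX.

d/dt[G] = - 5 t \sin{\left(3 t \right)} + \frac{10 \cos{\left(3 t \right)}}{3}
d/dt[G] - f(t) = \frac{10 \cos{\left(3 t \right)}}{3} != 0.

Invalid: d/dt[G] - f = \frac{10 \cos{\left(3 t \right)}}{3}, which is not 0.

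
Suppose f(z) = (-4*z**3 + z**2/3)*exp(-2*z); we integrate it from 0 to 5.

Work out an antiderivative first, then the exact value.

f has the shape u'v + uv' for u = 2*z**3 + 17*z**2/6 + 17*z/6 + 17/12 and v = exp(-2*z) — it is the derivative of the product u*v.
F(z) = (24*z**3 + 34*z**2 + 34*z + 17)*exp(-2*z)/12 is an antiderivative of f.
Check: d/dz[(24*z**3 + 34*z**2 + 34*z + 17)*exp(-2*z)/12] = (-12*z**3 + z**2)*exp(-2*z)/3, which equals f(z).
F(5) = 4037*exp(-10)/12; F(0) = 17/12.
Integral = F(5) - F(0) = -17/12 + 4037*exp(-10)/12.

Antiderivative: F(z) = (24*z**3 + 34*z**2 + 34*z + 17)*exp(-2*z)/12; value = -17/12 + 4037*exp(-10)/12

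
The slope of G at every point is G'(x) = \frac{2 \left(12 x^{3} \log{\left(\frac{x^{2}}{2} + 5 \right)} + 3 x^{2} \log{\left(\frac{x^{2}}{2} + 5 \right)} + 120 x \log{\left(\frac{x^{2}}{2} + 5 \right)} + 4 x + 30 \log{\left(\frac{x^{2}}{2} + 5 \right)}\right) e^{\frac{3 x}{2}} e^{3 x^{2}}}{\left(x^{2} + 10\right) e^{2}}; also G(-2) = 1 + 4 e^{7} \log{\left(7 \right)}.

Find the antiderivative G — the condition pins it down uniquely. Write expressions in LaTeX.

G(x) = \frac{4 e^{\frac{3 x}{2}} e^{3 x^{2}} \log{\left(\frac{x^{2}}{2} + 5 \right)}}{e^{2}} + 1

G'(x) has the shape u'v + uv' for u = 4 e^{3 x^{2} + \frac{3 x}{2} - 2} and v = \log{\left(\frac{x^{2}}{2} + 5 \right)} — it is the derivative of the product u*v.
A general antiderivative is 4 e^{3 x^{2} + \frac{3 x}{2} - 2} \log{\left(\frac{x^{2}}{2} + 5 \right)} + C.
The condition gives C = 1 + 4 e^{7} \log{\left(7 \right)} - (4 e^{7} \log{\left(7 \right)}) = 1.
So G(x) = \frac{4 e^{\frac{3 x}{2}} e^{3 x^{2}} \log{\left(\frac{x^{2}}{2} + 5 \right)}}{e^{2}} + 1.
Check: d/dx[\frac{4 e^{\frac{3 x}{2}} e^{3 x^{2}} \log{\left(\frac{x^{2}}{2} + 5 \right)}}{e^{2}} + 1] = \frac{24 x^{3} e^{\frac{3 x}{2}} e^{3 x^{2}} \log{\left(\frac{x^{2}}{2} + 5 \right)} + 6 x^{2} e^{\frac{3 x}{2}} e^{3 x^{2}} \log{\left(\frac{x^{2}}{2} + 5 \right)} + 240 x e^{\frac{3 x}{2}} e^{3 x^{2}} \log{\left(\frac{x^{2}}{2} + 5 \right)} + 8 x e^{\frac{3 x}{2}} e^{3 x^{2}} + 60 e^{\frac{3 x}{2}} e^{3 x^{2}} \log{\left(\frac{x^{2}}{2} + 5 \right)}}{x^{2} e^{2} + 10 e^{2}}, which equals G'(x).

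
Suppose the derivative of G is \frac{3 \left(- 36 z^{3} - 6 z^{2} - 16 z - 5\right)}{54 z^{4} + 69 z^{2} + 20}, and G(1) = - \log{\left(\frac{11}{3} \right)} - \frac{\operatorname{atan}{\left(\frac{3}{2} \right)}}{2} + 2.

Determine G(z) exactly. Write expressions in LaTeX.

Any candidate G(z) must reproduce the stated G'(z) exactly.
A general antiderivative is - \log{\left(2 z^{2} + \frac{5}{3} \right)} - \frac{\operatorname{atan}{\left(\frac{3 z}{2} \right)}}{2} + C.
The condition gives C = - \log{\left(\frac{11}{3} \right)} - \frac{\operatorname{atan}{\left(\frac{3}{2} \right)}}{2} + 2 - (- \log{\left(\frac{11}{3} \right)} - \frac{\operatorname{atan}{\left(\frac{3}{2} \right)}}{2}) = 2.
So G(z) = - \frac{2 \log{\left(2 z^{2} + \frac{5}{3} \right)} + \operatorname{atan}{\left(\frac{3 z}{2} \right)} - 4}{2}.
Check: d/dz[- \frac{2 \log{\left(2 z^{2} + \frac{5}{3} \right)} + \operatorname{atan}{\left(\frac{3 z}{2} \right)} - 4}{2}] = \frac{- 108 z^{3} - 18 z^{2} - 48 z - 15}{54 z^{4} + 69 z^{2} + 20}, which equals G'(z).

G(z) = - \frac{2 \log{\left(2 z^{2} + \frac{5}{3} \right)} + \operatorname{atan}{\left(\frac{3 z}{2} \right)} - 4}{2}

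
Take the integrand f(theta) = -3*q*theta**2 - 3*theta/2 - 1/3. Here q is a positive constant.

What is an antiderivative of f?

An antiderivative is F(theta) = -theta*(12*q*theta**2 + 9*theta + 4)/12.

Integrate term by term and add the pieces.
Check: d/dtheta[-theta*(12*q*theta**2 + 9*theta + 4)/12] = -3*q*theta**2 - 3*theta/2 - 1/3 = f(theta).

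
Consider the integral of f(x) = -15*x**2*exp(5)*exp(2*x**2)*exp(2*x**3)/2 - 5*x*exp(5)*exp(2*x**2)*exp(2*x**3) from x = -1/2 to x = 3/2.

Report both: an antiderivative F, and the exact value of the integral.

The substitution u = 2*x**3 + 2*x**2 + 5 works: f is exactly (dF/du)*(du/dx) for that inner function.
F(x) = -5*exp(2*x**3 + 2*x**2 + 5)/4 is an antiderivative of f.
Check: d/dx[-5*exp(2*x**3 + 2*x**2 + 5)/4] = -15*x**2*exp(5)*exp(2*x**2)*exp(2*x**3)/2 - 5*x*exp(5)*exp(2*x**2)*exp(2*x**3) = f(x).
F(3/2) = -5*exp(65/4)/4; F(-1/2) = -5*exp(21/4)/4.
Integral = F(3/2) - F(-1/2) = -5*exp(65/4)/4 + 5*exp(21/4)/4.

Antiderivative: F(x) = -5*exp(2*x**3 + 2*x**2 + 5)/4; value = -5*exp(65/4)/4 + 5*exp(21/4)/4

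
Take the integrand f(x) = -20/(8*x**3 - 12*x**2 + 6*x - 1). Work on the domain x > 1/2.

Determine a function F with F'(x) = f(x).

Recover f(x) by differentiating a candidate F(x); any mismatch rules it out.
Check: d/dx[5/(4*x**2 - 4*x + 1)] = -20/(8*x**3 - 12*x**2 + 6*x - 1) = f(x).

An antiderivative is F(x) = 5/(4*x**2 - 4*x + 1).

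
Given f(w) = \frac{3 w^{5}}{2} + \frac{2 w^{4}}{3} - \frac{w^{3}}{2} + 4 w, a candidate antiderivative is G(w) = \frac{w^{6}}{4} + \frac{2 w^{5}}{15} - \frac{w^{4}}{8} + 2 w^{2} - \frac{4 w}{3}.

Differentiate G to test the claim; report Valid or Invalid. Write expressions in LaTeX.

d/dw[G] = \frac{3 w^{5}}{2} + \frac{2 w^{4}}{3} - \frac{w^{3}}{2} + 4 w - \frac{4}{3}
d/dw[G] - f(w) = - \frac{4}{3} != 0.

Invalid: d/dw[G] - f = - \frac{4}{3}, which is not 0.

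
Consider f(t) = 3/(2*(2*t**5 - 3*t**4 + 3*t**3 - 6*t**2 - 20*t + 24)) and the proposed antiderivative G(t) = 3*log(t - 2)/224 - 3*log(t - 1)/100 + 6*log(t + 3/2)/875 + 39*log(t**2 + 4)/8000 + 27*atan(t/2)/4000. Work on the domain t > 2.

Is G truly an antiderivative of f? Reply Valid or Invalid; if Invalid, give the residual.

d/dt[G] = 3/(8*t**5 - 12*t**4 + 12*t**3 - 24*t**2 - 80*t + 96)
d/dt[G] - f(t) = -3/(8*t**5 - 12*t**4 + 12*t**3 - 24*t**2 - 80*t + 96) != 0.

Invalid: d/dt[G] - f = -3/(8*t**5 - 12*t**4 + 12*t**3 - 24*t**2 - 80*t + 96), which is not 0.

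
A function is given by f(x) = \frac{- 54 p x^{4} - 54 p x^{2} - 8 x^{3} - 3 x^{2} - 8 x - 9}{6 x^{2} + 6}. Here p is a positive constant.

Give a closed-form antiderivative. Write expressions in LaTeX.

Recover f(x) by differentiating a candidate F(x); any mismatch rules it out.
Check: d/dx[- \frac{18 p x^{3} + 4 x^{2} + 3 x + 6 \operatorname{atan}{\left(x \right)} - 8}{6}] = \frac{- 54 p x^{4} - 54 p x^{2} - 8 x^{3} - 3 x^{2} - 8 x - 9}{6 x^{2} + 6} = f(x).

An antiderivative is F(x) = - \frac{18 p x^{3} + 4 x^{2} + 3 x + 6 \operatorname{atan}{\left(x \right)} - 8}{6}.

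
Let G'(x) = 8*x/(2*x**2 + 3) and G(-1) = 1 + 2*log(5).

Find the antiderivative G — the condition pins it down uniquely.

G(x) = 2*log(2*x**2 + 3) + 1

G'(x) matches the chain-rule pattern g'(h)*h' with inner function h(x) = 2*x**2 + 3; substituting u = h(x) collapses the integral.
A general antiderivative is 2*log(2*x**2 + 3) + C.
The condition gives C = 1 + 2*log(5) - (2*log(5)) = 1.
So G(x) = 2*log(2*x**2 + 3) + 1.
Check: d/dx[2*log(2*x**2 + 3) + 1] = 8*x/(2*x**2 + 3) = G'(x).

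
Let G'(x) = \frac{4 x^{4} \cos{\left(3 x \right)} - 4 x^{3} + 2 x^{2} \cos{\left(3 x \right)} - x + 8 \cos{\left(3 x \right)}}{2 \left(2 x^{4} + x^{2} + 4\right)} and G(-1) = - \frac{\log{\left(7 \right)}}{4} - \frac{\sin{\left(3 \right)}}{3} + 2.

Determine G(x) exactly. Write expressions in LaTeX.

The proposed G(x) is checked by its d/dx: the result must match the given G'(x).
A general antiderivative is - \frac{\log{\left(2 x^{4} + x^{2} + 4 \right)}}{4} + \frac{\sin{\left(3 x \right)}}{3} + C.
The condition gives C = - \frac{\log{\left(7 \right)}}{4} - \frac{\sin{\left(3 \right)}}{3} + 2 - (- \frac{\log{\left(7 \right)}}{4} - \frac{\sin{\left(3 \right)}}{3}) = 2.
So G(x) = - \frac{\log{\left(2 x^{4} + x^{2} + 4 \right)}}{4} + \frac{\sin{\left(3 x \right)}}{3} + 2.
Check: d/dx[- \frac{\log{\left(2 x^{4} + x^{2} + 4 \right)}}{4} + \frac{\sin{\left(3 x \right)}}{3} + 2] = \frac{4 x^{4} \cos{\left(3 x \right)} - 4 x^{3} + 2 x^{2} \cos{\left(3 x \right)} - x + 8 \cos{\left(3 x \right)}}{4 x^{4} + 2 x^{2} + 8}, which equals G'(x).

G(x) = - \frac{\log{\left(2 x^{4} + x^{2} + 4 \right)}}{4} + \frac{\sin{\left(3 x \right)}}{3} + 2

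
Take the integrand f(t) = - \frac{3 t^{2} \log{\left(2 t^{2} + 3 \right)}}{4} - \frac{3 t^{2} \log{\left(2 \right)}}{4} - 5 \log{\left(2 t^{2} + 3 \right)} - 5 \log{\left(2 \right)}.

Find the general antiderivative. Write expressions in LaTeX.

F(t) = - \frac{t^{3} \log{\left(2 t^{2} + 3 \right)}}{4} - \frac{t^{3} \log{\left(2 \right)}}{4} + \frac{t^{3}}{6} - 5 t \log{\left(2 t^{2} + 3 \right)} - 5 t \log{\left(2 \right)} + \frac{37 t}{4} - \frac{37 \sqrt{6} \operatorname{atan}{\left(\frac{\sqrt{6} t}{3} \right)}}{8} + C

The integrand splits into summands that can be handled one at a time.
Check: d/dt[- \frac{t^{3} \log{\left(2 t^{2} + 3 \right)}}{4} - \frac{t^{3} \log{\left(2 \right)}}{4} + \frac{t^{3}}{6} - 5 t \log{\left(2 t^{2} + 3 \right)} - 5 t \log{\left(2 \right)} + \frac{37 t}{4} - \frac{37 \sqrt{6} \operatorname{atan}{\left(\frac{\sqrt{6} t}{3} \right)}}{8}] = - \frac{3 t^{2} \log{\left(2 t^{2} + 3 \right)}}{4} - \frac{3 t^{2} \log{\left(2 \right)}}{4} - 5 \log{\left(2 t^{2} + 3 \right)} - 5 \log{\left(2 \right)} = f(t).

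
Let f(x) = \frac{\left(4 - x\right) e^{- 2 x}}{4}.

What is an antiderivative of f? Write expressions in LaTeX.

Recognize the product-rule pattern: f = u'v + uv' with u = \frac{x}{8} - \frac{7}{16}, v = e^{- 2 x}, so integration by parts undoes it.
Check: d/dx[\frac{\left(2 x - 7\right) e^{- 2 x}}{16}] = \frac{\left(4 - x\right) e^{- 2 x}}{4} = f(x).

An antiderivative is F(x) = \frac{\left(2 x - 7\right) e^{- 2 x}}{16}.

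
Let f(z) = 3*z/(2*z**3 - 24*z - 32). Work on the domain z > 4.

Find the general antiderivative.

F(z) = ((z + 2)*log(z - 4) - (z + 2)*log(z + 2) - 3)/(6*(z + 2)) + C

The denominator factors as 2*(z - 4)*(z + 2)**2; partial fractions split f into directly integrable pieces: -1/(6*(z + 2)) + 1/(2*(z + 2)**2) + 1/(6*(z - 4)).
Check: d/dz[((z + 2)*log(z - 4) - (z + 2)*log(z + 2) - 3)/(6*(z + 2))] = 3*z/(2*z**3 - 24*z - 32) = f(z).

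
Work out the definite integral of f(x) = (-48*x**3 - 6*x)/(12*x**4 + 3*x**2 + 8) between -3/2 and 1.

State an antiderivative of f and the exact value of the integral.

f matches the chain-rule pattern g'(h)*h' with inner function h(x) = 2*x**4 + x**2/2 + 4/3; substituting u = h(x) collapses the integral.
F(x) = -log(2*x**4 + x**2/2 + 4/3) is an antiderivative of f.
Check: d/dx[-log(2*x**4 + x**2/2 + 4/3)] = (-48*x**3 - 6*x)/(12*x**4 + 3*x**2 + 8) = f(x).
F(1) = -log(23/6); F(-3/2) = -log(151/12).
Integral = F(1) - F(-3/2) = -log(23/6) + log(151/12).

Antiderivative: F(x) = -log(2*x**4 + x**2/2 + 4/3); value = -log(23/6) + log(151/12)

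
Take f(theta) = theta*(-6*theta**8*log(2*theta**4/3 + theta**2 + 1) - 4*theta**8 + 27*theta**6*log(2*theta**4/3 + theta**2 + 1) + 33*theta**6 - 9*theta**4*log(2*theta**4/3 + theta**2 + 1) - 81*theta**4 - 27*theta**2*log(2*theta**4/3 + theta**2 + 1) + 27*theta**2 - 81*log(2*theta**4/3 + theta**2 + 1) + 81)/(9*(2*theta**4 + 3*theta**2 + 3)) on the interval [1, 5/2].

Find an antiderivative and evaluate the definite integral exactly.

Antiderivative: F(theta) = -3*(theta**2/3 - 1)**3*log(2*theta**4/3 + theta**2 + 1)/2; value = -2197*log(799/24)/1152 - 4*log(8/3)/9

Recognize the product-rule pattern: f = u'v + uv' with u = -3*(theta**2/3 - 1)**3/2, v = log(2*theta**4/3 + theta**2 + 1), so integration by parts undoes it.
F(theta) = -3*(theta**2/3 - 1)**3*log(2*theta**4/3 + theta**2 + 1)/2 is an antiderivative of f.
Check: d/dtheta[-3*(theta**2/3 - 1)**3*log(2*theta**4/3 + theta**2 + 1)/2] = (-6*theta**9*log(2*theta**4/3 + theta**2 + 1) - 4*theta**9 + 27*theta**7*log(2*theta**4/3 + theta**2 + 1) + 33*theta**7 - 9*theta**5*log(2*theta**4/3 + theta**2 + 1) - 81*theta**5 - 27*theta**3*log(2*theta**4/3 + theta**2 + 1) + 27*theta**3 - 81*theta*log(2*theta**4/3 + theta**2 + 1) + 81*theta)/(18*theta**4 + 27*theta**2 + 27), which equals f(theta).
F(5/2) = -2197*log(799/24)/1152; F(1) = 4*log(8/3)/9.
Integral = F(5/2) - F(1) = -2197*log(799/24)/1152 - 4*log(8/3)/9.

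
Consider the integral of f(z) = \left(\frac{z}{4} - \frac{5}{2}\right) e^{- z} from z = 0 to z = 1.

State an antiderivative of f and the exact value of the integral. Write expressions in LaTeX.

Antiderivative: F(z) = - \frac{z e^{- z}}{4} + \frac{9 e^{- z}}{4}; value = - \frac{9}{4} + \frac{2}{e}

Recognize the product-rule pattern: f = u'v + uv' with u = \frac{9}{4} - \frac{z}{4}, v = e^{- z}, so integration by parts undoes it.
F(z) = - \frac{z e^{- z}}{4} + \frac{9 e^{- z}}{4} is an antiderivative of f.
Check: d/dz[- \frac{z e^{- z}}{4} + \frac{9 e^{- z}}{4}] = \frac{\left(z - 10\right) e^{- z}}{4}, which equals f(z).
F(1) = \frac{2}{e}; F(0) = \frac{9}{4}.
Integral = F(1) - F(0) = - \frac{9}{4} + \frac{2}{e}.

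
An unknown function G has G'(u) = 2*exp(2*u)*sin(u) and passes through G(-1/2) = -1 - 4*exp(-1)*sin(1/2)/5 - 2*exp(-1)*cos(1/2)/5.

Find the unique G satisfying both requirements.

G(u) = 4*exp(2*u)*sin(u)/5 - 2*exp(2*u)*cos(u)/5 - 1

Since d/du undoes antidifferentiation here, G(u) must give back the stated G'(u).
A general antiderivative is 4*exp(2*u)*sin(u)/5 - 2*exp(2*u)*cos(u)/5 + C.
The condition gives C = -1 - 4*exp(-1)*sin(1/2)/5 - 2*exp(-1)*cos(1/2)/5 - (-4*exp(-1)*sin(1/2)/5 - 2*exp(-1)*cos(1/2)/5) = -1.
So G(u) = 4*exp(2*u)*sin(u)/5 - 2*exp(2*u)*cos(u)/5 - 1.
Check: d/du[4*exp(2*u)*sin(u)/5 - 2*exp(2*u)*cos(u)/5 - 1] = 2*exp(2*u)*sin(u) = G'(u).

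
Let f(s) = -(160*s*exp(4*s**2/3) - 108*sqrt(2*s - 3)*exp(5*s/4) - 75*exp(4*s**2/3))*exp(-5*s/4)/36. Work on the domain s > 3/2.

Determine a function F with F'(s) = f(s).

An antiderivative is F(s) = 2*s*sqrt(2*s - 3) - 3*sqrt(2*s - 3) - 5*exp(-5*s/4)*exp(4*s**2/3)/3.

Any candidate F(s) must reproduce f(s) exactly when differentiated.
Check: d/ds[2*s*sqrt(2*s - 3) - 3*sqrt(2*s - 3) - 5*exp(-5*s/4)*exp(4*s**2/3)/3] = (-160*s*sqrt(2*s - 3)*exp(4*s**2/3) + 216*s*exp(5*s/4) + 75*sqrt(2*s - 3)*exp(4*s**2/3) - 324*exp(5*s/4))*exp(-5*s/4)/(36*sqrt(2*s - 3)), which equals f(s).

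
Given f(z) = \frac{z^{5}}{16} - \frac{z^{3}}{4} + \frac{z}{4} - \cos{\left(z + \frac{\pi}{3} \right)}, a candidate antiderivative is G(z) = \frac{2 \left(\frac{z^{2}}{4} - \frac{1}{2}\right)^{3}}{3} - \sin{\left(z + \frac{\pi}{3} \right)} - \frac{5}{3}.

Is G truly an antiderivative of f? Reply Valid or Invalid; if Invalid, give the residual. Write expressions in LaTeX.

Valid. The derivative of G reproduces f.

d/dz[G] = \frac{z^{5}}{16} - \frac{z^{3}}{4} + \frac{z}{4} - \cos{\left(z + \frac{\pi}{3} \right)}
This equals f(z) exactly, so the claim holds.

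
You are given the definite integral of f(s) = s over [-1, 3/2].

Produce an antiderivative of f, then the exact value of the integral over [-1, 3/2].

Differentiate the proposed F(s) back; it has to land on f(s) exactly.
F(s) = s**2/2 is an antiderivative of f.
Check: d/ds[s**2/2] = s = f(s).
F(3/2) = 9/8; F(-1) = 1/2.
Integral = F(3/2) - F(-1) = 5/8.

Antiderivative: F(s) = s**2/2; value = 5/8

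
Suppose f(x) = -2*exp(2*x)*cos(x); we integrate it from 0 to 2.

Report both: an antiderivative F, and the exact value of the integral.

Differentiate the proposed F(x) back; it has to land on f(x) exactly.
F(x) = -2*exp(2*x)*sin(x)/5 - 4*exp(2*x)*cos(x)/5 is an antiderivative of f.
Check: d/dx[-2*exp(2*x)*sin(x)/5 - 4*exp(2*x)*cos(x)/5] = -2*exp(2*x)*cos(x) = f(x).
F(2) = -2*exp(4)*sin(2)/5 - 4*exp(4)*cos(2)/5; F(0) = -4/5.
Integral = F(2) - F(0) = -2*exp(4)*sin(2)/5 + 4/5 - 4*exp(4)*cos(2)/5.

Antiderivative: F(x) = -2*exp(2*x)*sin(x)/5 - 4*exp(2*x)*cos(x)/5; value = -2*exp(4)*sin(2)/5 + 4/5 - 4*exp(4)*cos(2)/5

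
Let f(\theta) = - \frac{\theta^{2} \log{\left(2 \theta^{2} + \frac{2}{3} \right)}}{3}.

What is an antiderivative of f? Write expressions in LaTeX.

A first test for any F(\theta): its \theta-derivative must equal f(\theta) identically.
Check: d/d\theta[- \frac{\theta^{3} \log{\left(2 \theta^{2} + \frac{2}{3} \right)}}{9} + \frac{2 \theta^{3}}{27} - \frac{2 \theta}{27} + \frac{2 \sqrt{3} \operatorname{atan}{\left(\sqrt{3} \theta \right)}}{81}] = - \frac{\theta^{2} \log{\left(\theta^{2} + \frac{1}{3} \right)}}{3} - \frac{\theta^{2} \log{\left(2 \right)}}{3}, which equals f(\theta).

An antiderivative is F(\theta) = - \frac{\theta^{3} \log{\left(2 \theta^{2} + \frac{2}{3} \right)}}{9} + \frac{2 \theta^{3}}{27} - \frac{2 \theta}{27} + \frac{2 \sqrt{3} \operatorname{atan}{\left(\sqrt{3} \theta \right)}}{81}.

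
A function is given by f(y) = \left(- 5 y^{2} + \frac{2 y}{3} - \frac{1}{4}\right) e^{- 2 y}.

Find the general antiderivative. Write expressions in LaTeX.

F(y) = \frac{\left(60 y^{2} + 52 y + 29\right) e^{- 2 y}}{24} + C

f has the shape u'v + uv' for u = \frac{5 y^{2}}{2} + \frac{13 y}{6} + \frac{29}{24} and v = e^{- 2 y} — it is the derivative of the product u*v.
Check: d/dy[\frac{\left(60 y^{2} + 52 y + 29\right) e^{- 2 y}}{24}] = \frac{\left(- 60 y^{2} + 8 y - 3\right) e^{- 2 y}}{12}, which equals f(y).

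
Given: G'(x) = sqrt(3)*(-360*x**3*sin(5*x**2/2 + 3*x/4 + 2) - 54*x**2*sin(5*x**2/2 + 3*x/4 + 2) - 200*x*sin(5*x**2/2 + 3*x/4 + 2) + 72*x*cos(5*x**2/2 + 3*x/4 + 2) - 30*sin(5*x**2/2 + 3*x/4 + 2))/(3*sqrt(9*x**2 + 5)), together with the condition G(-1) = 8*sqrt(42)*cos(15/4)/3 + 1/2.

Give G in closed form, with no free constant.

Recognize the product-rule pattern: G'(x) = u'v + uv' with u = 8*sqrt(3*x**2 + 5/3), v = cos(5*x**2/2 + 3*x/4 + 2), so integration by parts undoes it.
A general antiderivative is 8*sqrt(3*x**2 + 5/3)*cos(5*x**2/2 + 3*x/4 + 2) + C.
The condition gives C = 8*sqrt(42)*cos(15/4)/3 + 1/2 - (8*sqrt(42)*cos(15/4)/3) = 1/2.
So G(x) = (16*sqrt(3)*sqrt(9*x**2 + 5)*cos(5*x**2/2 + 3*x/4 + 2) + 3)/6.
Check: d/dx[(16*sqrt(3)*sqrt(9*x**2 + 5)*cos(5*x**2/2 + 3*x/4 + 2) + 3)/6] = (-360*sqrt(3)*x**3*sin(5*x**2/2 + 3*x/4 + 2) - 54*sqrt(3)*x**2*sin(5*x**2/2 + 3*x/4 + 2) - 200*sqrt(3)*x*sin(5*x**2/2 + 3*x/4 + 2) + 72*sqrt(3)*x*cos(5*x**2/2 + 3*x/4 + 2) - 30*sqrt(3)*sin(5*x**2/2 + 3*x/4 + 2))/(3*sqrt(9*x**2 + 5)), which equals G'(x).

G(x) = (16*sqrt(3)*sqrt(9*x**2 + 5)*cos(5*x**2/2 + 3*x/4 + 2) + 3)/6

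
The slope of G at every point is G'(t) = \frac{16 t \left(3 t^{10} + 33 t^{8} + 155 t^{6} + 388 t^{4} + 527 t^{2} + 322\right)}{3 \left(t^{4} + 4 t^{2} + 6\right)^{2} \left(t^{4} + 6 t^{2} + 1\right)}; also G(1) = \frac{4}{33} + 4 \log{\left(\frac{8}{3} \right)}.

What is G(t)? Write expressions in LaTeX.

The proposed G(t) is checked by its d/dt: the result must match the given G'(t).
A general antiderivative is 4 \log{\left(\frac{t^{4}}{3} + 2 t^{2} + \frac{1}{3} \right)} + \frac{2}{3 \left(\frac{t^{4}}{2} + 2 t^{2} + 3\right)} + C.
The condition gives C = \frac{4}{33} + 4 \log{\left(\frac{8}{3} \right)} - (\frac{4}{33} + 4 \log{\left(\frac{8}{3} \right)}) = 0.
So G(t) = \frac{4 \left(3 t^{4} \log{\left(\frac{t^{4}}{3} + 2 t^{2} + \frac{1}{3} \right)} + 12 t^{2} \log{\left(\frac{t^{4}}{3} + 2 t^{2} + \frac{1}{3} \right)} + 18 \log{\left(\frac{t^{4}}{3} + 2 t^{2} + \frac{1}{3} \right)} + 1\right)}{3 \left(t^{4} + 4 t^{2} + 6\right)}.
Check: d/dt[\frac{4 \left(3 t^{4} \log{\left(\frac{t^{4}}{3} + 2 t^{2} + \frac{1}{3} \right)} + 12 t^{2} \log{\left(\frac{t^{4}}{3} + 2 t^{2} + \frac{1}{3} \right)} + 18 \log{\left(\frac{t^{4}}{3} + 2 t^{2} + \frac{1}{3} \right)} + 1\right)}{3 \left(t^{4} + 4 t^{2} + 6\right)}] = \frac{48 t^{11} + 528 t^{9} + 2480 t^{7} + 6208 t^{5} + 8432 t^{3} + 5152 t}{3 t^{12} + 42 t^{10} + 231 t^{8} + 672 t^{6} + 1056 t^{4} + 792 t^{2} + 108}, which equals G'(t).

G(t) = \frac{4 \left(3 t^{4} \log{\left(\frac{t^{4}}{3} + 2 t^{2} + \frac{1}{3} \right)} + 12 t^{2} \log{\left(\frac{t^{4}}{3} + 2 t^{2} + \frac{1}{3} \right)} + 18 \log{\left(\frac{t^{4}}{3} + 2 t^{2} + \frac{1}{3} \right)} + 1\right)}{3 \left(t^{4} + 4 t^{2} + 6\right)}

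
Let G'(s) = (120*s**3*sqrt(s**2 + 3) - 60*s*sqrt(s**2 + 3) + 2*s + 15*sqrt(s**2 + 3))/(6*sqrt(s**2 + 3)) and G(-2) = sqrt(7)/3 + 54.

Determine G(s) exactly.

Differentiate the proposed G(s) back; it has to land on the given G'(s).
A general antiderivative is 5*s**4 - 5*s**2 + 5*s/2 + sqrt(s**2 + 3)/3 + C.
The condition gives C = sqrt(7)/3 + 54 - (sqrt(7)/3 + 55) = -1.
So G(s) = (30*s**4 - 30*s**2 + 15*s + 2*sqrt(s**2 + 3) - 6)/6.
Check: d/ds[(30*s**4 - 30*s**2 + 15*s + 2*sqrt(s**2 + 3) - 6)/6] = (120*s**3*sqrt(s**2 + 3) - 60*s*sqrt(s**2 + 3) + 2*s + 15*sqrt(s**2 + 3))/(6*sqrt(s**2 + 3)) = G'(s).

G(s) = (30*s**4 - 30*s**2 + 15*s + 2*sqrt(s**2 + 3) - 6)/6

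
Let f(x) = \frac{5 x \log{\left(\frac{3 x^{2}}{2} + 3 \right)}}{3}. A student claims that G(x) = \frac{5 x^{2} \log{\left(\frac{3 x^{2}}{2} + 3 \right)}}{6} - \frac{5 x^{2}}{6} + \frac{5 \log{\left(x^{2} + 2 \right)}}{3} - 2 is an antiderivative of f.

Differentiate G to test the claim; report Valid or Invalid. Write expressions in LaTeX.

d/dx[G] = \frac{5 x \log{\left(\frac{x^{2}}{2} + 1 \right)}}{3} + \frac{5 x \log{\left(3 \right)}}{3}
This equals f(x) exactly, so the claim holds.

Valid. The derivative of G reproduces f.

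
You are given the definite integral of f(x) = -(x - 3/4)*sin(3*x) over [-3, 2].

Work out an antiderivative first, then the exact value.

Antiderivative: F(x) = (12*x*cos(3*x) - 4*sin(3*x) - 9*cos(3*x))/36; value = 5*cos(9)/4 - sin(9)/9 - sin(6)/9 + 5*cos(6)/12

An antiderivative F(x) passes only if d/dx[F] lands on f(x) exactly.
F(x) = (12*x*cos(3*x) - 4*sin(3*x) - 9*cos(3*x))/36 is an antiderivative of f.
Check: d/dx[(12*x*cos(3*x) - 4*sin(3*x) - 9*cos(3*x))/36] = -x*sin(3*x) + 3*sin(3*x)/4, which equals f(x).
F(2) = -sin(6)/9 + 5*cos(6)/12; F(-3) = sin(9)/9 - 5*cos(9)/4.
Integral = F(2) - F(-3) = 5*cos(9)/4 - sin(9)/9 - sin(6)/9 + 5*cos(6)/12.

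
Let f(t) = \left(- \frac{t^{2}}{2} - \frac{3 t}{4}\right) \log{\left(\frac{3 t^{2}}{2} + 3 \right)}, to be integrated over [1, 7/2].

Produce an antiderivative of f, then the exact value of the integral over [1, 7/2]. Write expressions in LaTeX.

Antiderivative: F(t) = - \frac{t^{3} \log{\left(\frac{3 t^{2}}{2} + 3 \right)}}{6} + \frac{t^{3}}{9} - \frac{3 t^{2} \log{\left(\frac{3 t^{2}}{2} + 3 \right)}}{8} + \frac{3 t^{2}}{8} - \frac{2 t}{3} - \frac{3 \log{\left(t^{2} + 2 \right)}}{4} + \frac{2 \sqrt{2} \operatorname{atan}{\left(\frac{\sqrt{2} t}{2} \right)}}{3}; value = - \frac{1127 \log{\left(\frac{171}{8} \right)}}{96} - \frac{3 \log{\left(\frac{57}{4} \right)}}{4} - \frac{2 \sqrt{2} \operatorname{atan}{\left(\frac{\sqrt{2}}{2} \right)}}{3} + \frac{13 \log{\left(\frac{9}{2} \right)}}{24} + \frac{3 \log{\left(3 \right)}}{4} + \frac{2 \sqrt{2} \operatorname{atan}{\left(\frac{7 \sqrt{2}}{4} \right)}}{3} + \frac{2075}{288}

Recover f(t) by differentiating a candidate F(t); any mismatch rules it out.
F(t) = - \frac{t^{3} \log{\left(\frac{3 t^{2}}{2} + 3 \right)}}{6} + \frac{t^{3}}{9} - \frac{3 t^{2} \log{\left(\frac{3 t^{2}}{2} + 3 \right)}}{8} + \frac{3 t^{2}}{8} - \frac{2 t}{3} - \frac{3 \log{\left(t^{2} + 2 \right)}}{4} + \frac{2 \sqrt{2} \operatorname{atan}{\left(\frac{\sqrt{2} t}{2} \right)}}{3} is an antiderivative of f.
Check: d/dt[- \frac{t^{3} \log{\left(\frac{3 t^{2}}{2} + 3 \right)}}{6} + \frac{t^{3}}{9} - \frac{3 t^{2} \log{\left(\frac{3 t^{2}}{2} + 3 \right)}}{8} + \frac{3 t^{2}}{8} - \frac{2 t}{3} - \frac{3 \log{\left(t^{2} + 2 \right)}}{4} + \frac{2 \sqrt{2} \operatorname{atan}{\left(\frac{\sqrt{2} t}{2} \right)}}{3}] = - \frac{t^{2} \log{\left(\frac{t^{2}}{2} + 1 \right)}}{2} - \frac{t^{2} \log{\left(3 \right)}}{2} - \frac{3 t \log{\left(\frac{t^{2}}{2} + 1 \right)}}{4} - \frac{3 t \log{\left(3 \right)}}{4}, which equals f(t).
F(7/2) = - \frac{1127 \log{\left(\frac{171}{8} \right)}}{96} - \frac{3 \log{\left(\frac{57}{4} \right)}}{4} + \frac{2 \sqrt{2} \operatorname{atan}{\left(\frac{7 \sqrt{2}}{4} \right)}}{3} + \frac{2023}{288}; F(1) = - \frac{3 \log{\left(3 \right)}}{4} - \frac{13 \log{\left(\frac{9}{2} \right)}}{24} - \frac{13}{72} + \frac{2 \sqrt{2} \operatorname{atan}{\left(\frac{\sqrt{2}}{2} \right)}}{3}.
Integral = F(7/2) - F(1) = - \frac{1127 \log{\left(\frac{171}{8} \right)}}{96} - \frac{3 \log{\left(\frac{57}{4} \right)}}{4} - \frac{2 \sqrt{2} \operatorname{atan}{\left(\frac{\sqrt{2}}{2} \right)}}{3} + \frac{13 \log{\left(\frac{9}{2} \right)}}{24} + \frac{3 \log{\left(3 \right)}}{4} + \frac{2 \sqrt{2} \operatorname{atan}{\left(\frac{7 \sqrt{2}}{4} \right)}}{3} + \frac{2075}{288}.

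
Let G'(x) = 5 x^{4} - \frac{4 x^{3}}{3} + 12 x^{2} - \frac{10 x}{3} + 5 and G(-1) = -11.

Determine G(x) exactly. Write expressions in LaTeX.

Integrate term by term and add the pieces.
A general antiderivative is x^{5} - \frac{x^{4}}{3} + 4 x^{3} - \frac{5 x^{2}}{3} + 5 x + C.
The condition gives C = -11 - (-12) = 1.
So G(x) = x^{5} - \frac{x^{4}}{3} + 4 x^{3} - \frac{5 x^{2}}{3} + 5 x + 1.
Check: d/dx[x^{5} - \frac{x^{4}}{3} + 4 x^{3} - \frac{5 x^{2}}{3} + 5 x + 1] = 5 x^{4} - \frac{4 x^{3}}{3} + 12 x^{2} - \frac{10 x}{3} + 5 = G'(x).

G(x) = x^{5} - \frac{x^{4}}{3} + 4 x^{3} - \frac{5 x^{2}}{3} + 5 x + 1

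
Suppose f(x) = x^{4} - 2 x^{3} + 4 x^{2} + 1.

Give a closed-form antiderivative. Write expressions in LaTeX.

Integrate term by term and add the pieces.
Check: d/dx[\frac{x \left(6 x^{4} - 15 x^{3} + 40 x^{2} + 30\right)}{30}] = x^{4} - 2 x^{3} + 4 x^{2} + 1 = f(x).

An antiderivative is F(x) = \frac{x \left(6 x^{4} - 15 x^{3} + 40 x^{2} + 30\right)}{30}.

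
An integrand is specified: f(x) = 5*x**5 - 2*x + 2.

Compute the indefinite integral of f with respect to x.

F(x) = x*(5*x**5 - 6*x + 12)/6 + C

Integrate term by term and add the pieces.
Check: d/dx[x*(5*x**5 - 6*x + 12)/6] = 5*x**5 - 2*x + 2 = f(x).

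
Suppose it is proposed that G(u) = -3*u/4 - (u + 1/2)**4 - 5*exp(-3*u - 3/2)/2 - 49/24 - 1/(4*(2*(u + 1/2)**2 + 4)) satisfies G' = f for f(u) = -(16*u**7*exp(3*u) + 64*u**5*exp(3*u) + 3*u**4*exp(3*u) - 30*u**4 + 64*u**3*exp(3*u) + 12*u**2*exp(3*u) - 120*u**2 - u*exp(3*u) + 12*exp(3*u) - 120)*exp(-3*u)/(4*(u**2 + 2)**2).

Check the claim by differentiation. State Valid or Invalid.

d/du[G] = (-256*u**7*exp(3/2)*exp(3*u) - 896*u**6*exp(3/2)*exp(3*u) - 2368*u**5*exp(3/2)*exp(3*u) - 3728*u**4*exp(3/2)*exp(3*u) + 480*u**4 - 4240*u**3*exp(3/2)*exp(3*u) + 960*u**3 - 3248*u**2*exp(3/2)*exp(3*u) + 2640*u**2 - 1316*u*exp(3/2)*exp(3*u) + 2160*u - 397*exp(3/2)*exp(3*u) + 2430)/(64*u**4*exp(3/2)*exp(3*u) + 128*u**3*exp(3/2)*exp(3*u) + 352*u**2*exp(3/2)*exp(3*u) + 288*u*exp(3/2)*exp(3*u) + 324*exp(3/2)*exp(3*u))
d/du[G] - f(u) = (-384*u**10*exp(3/2)*exp(3*u) - 960*u**9*exp(3/2)*exp(3*u) - 4064*u**8*exp(3/2)*exp(3*u) - 480*u**8*exp(3/2) + 480*u**8 - 6688*u**7*exp(3/2)*exp(3*u) - 960*u**7*exp(3/2) + 960*u**7 - 14632*u**6*exp(3/2)*exp(3*u) - 4560*u**6*exp(3/2) + 4560*u**6 - 16348*u**5*exp(3/2)*exp(3*u) - 6000*u**5*exp(3/2) + 6000*u**5 - 22234*u**4*exp(3/2)*exp(3*u) - 14910*u**4*exp(3/2) + 14910*u**4 - 15880*u**3*exp(3/2)*exp(3*u) - 12480*u**3*exp(3/2) + 12480*u**3 - 12624*u**2*exp(3/2)*exp(3*u) - 20280*u**2*exp(3/2) + 20280*u**2 - 4481*u*exp(3/2)*exp(3*u) - 8640*u*exp(3/2) + 8640*u - 616*exp(3/2)*exp(3*u) - 9720*exp(3/2) + 9720)/(64*u**8*exp(3/2)*exp(3*u) + 128*u**7*exp(3/2)*exp(3*u) + 608*u**6*exp(3/2)*exp(3*u) + 800*u**5*exp(3/2)*exp(3*u) + 1988*u**4*exp(3/2)*exp(3*u) + 1664*u**3*exp(3/2)*exp(3*u) + 2704*u**2*exp(3/2)*exp(3*u) + 1152*u*exp(3/2)*exp(3*u) + 1296*exp(3/2)*exp(3*u)) != 0.

Invalid: d/du[G] - f = (-384*u**10*exp(3/2)*exp(3*u) - 960*u**9*exp(3/2)*exp(3*u) - 4064*u**8*exp(3/2)*exp(3*u) - 480*u**8*exp(3/2) + 480*u**8 - 6688*u**7*exp(3/2)*exp(3*u) - 960*u**7*exp(3/2) + 960*u**7 - 14632*u**6*exp(3/2)*exp(3*u) - 4560*u**6*exp(3/2) + 4560*u**6 - 16348*u**5*exp(3/2)*exp(3*u) - 6000*u**5*exp(3/2) + 6000*u**5 - 22234*u**4*exp(3/2)*exp(3*u) - 14910*u**4*exp(3/2) + 14910*u**4 - 15880*u**3*exp(3/2)*exp(3*u) - 12480*u**3*exp(3/2) + 12480*u**3 - 12624*u**2*exp(3/2)*exp(3*u) - 20280*u**2*exp(3/2) + 20280*u**2 - 4481*u*exp(3/2)*exp(3*u) - 8640*u*exp(3/2) + 8640*u - 616*exp(3/2)*exp(3*u) - 9720*exp(3/2) + 9720)/(64*u**8*exp(3/2)*exp(3*u) + 128*u**7*exp(3/2)*exp(3*u) + 608*u**6*exp(3/2)*exp(3*u) + 800*u**5*exp(3/2)*exp(3*u) + 1988*u**4*exp(3/2)*exp(3*u) + 1664*u**3*exp(3/2)*exp(3*u) + 2704*u**2*exp(3/2)*exp(3*u) + 1152*u*exp(3/2)*exp(3*u) + 1296*exp(3/2)*exp(3*u)), which is not 0.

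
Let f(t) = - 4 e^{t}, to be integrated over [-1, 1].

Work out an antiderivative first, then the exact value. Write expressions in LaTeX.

Antiderivative: F(t) = - 4 e^{t}; value = - 4 e + \frac{4}{e}

Whatever form F(t) takes, F'(t) = f(t) is non-negotiable.
F(t) = - 4 e^{t} is an antiderivative of f.
Check: d/dt[- 4 e^{t}] = - 4 e^{t} = f(t).
F(1) = - 4 e; F(-1) = - \frac{4}{e}.
Integral = F(1) - F(-1) = - 4 e + \frac{4}{e}.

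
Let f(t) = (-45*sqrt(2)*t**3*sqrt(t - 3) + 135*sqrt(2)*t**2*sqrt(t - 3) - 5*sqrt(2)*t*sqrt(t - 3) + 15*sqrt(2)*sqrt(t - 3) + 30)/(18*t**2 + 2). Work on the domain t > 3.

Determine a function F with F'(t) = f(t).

An antiderivative is F(t) = -sqrt(2)*t**2*sqrt(t - 3) + 6*sqrt(2)*t*sqrt(t - 3) - 9*sqrt(2)*sqrt(t - 3) + 5*atan(3*t).

Any candidate F(t) must reproduce f(t) exactly when differentiated.
Check: d/dt[-sqrt(2)*t**2*sqrt(t - 3) + 6*sqrt(2)*t*sqrt(t - 3) - 9*sqrt(2)*sqrt(t - 3) + 5*atan(3*t)] = (-45*sqrt(2)*t**4 + 270*sqrt(2)*t**3 - 410*sqrt(2)*t**2 + 30*sqrt(2)*t + 30*sqrt(t - 3) - 45*sqrt(2))/(18*t**2*sqrt(t - 3) + 2*sqrt(t - 3)), which equals f(t).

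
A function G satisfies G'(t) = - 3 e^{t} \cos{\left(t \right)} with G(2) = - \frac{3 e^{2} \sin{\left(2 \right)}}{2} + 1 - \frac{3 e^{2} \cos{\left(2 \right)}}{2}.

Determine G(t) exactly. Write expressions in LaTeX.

G(t) = \frac{- 3 e^{t} \sin{\left(t \right)} - 3 e^{t} \cos{\left(t \right)} + 2}{2}

Since d/dt undoes antidifferentiation here, G(t) must give back the stated G'(t).
A general antiderivative is - \frac{3 e^{t} \sin{\left(t \right)}}{2} - \frac{3 e^{t} \cos{\left(t \right)}}{2} + C.
The condition gives C = - \frac{3 e^{2} \sin{\left(2 \right)}}{2} + 1 - \frac{3 e^{2} \cos{\left(2 \right)}}{2} - (- \frac{3 e^{2} \sin{\left(2 \right)}}{2} - \frac{3 e^{2} \cos{\left(2 \right)}}{2}) = 1.
So G(t) = \frac{- 3 e^{t} \sin{\left(t \right)} - 3 e^{t} \cos{\left(t \right)} + 2}{2}.
Check: d/dt[\frac{- 3 e^{t} \sin{\left(t \right)} - 3 e^{t} \cos{\left(t \right)} + 2}{2}] = - 3 e^{t} \cos{\left(t \right)} = G'(t).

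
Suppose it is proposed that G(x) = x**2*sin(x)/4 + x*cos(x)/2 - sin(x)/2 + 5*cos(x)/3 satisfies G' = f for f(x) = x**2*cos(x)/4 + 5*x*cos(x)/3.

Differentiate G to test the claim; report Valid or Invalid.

d/dx[G] = x**2*cos(x)/4 - 5*sin(x)/3
d/dx[G] - f(x) = -5*x*cos(x)/3 - 5*sin(x)/3 != 0.

Invalid: d/dx[G] - f = -5*x*cos(x)/3 - 5*sin(x)/3, which is not 0.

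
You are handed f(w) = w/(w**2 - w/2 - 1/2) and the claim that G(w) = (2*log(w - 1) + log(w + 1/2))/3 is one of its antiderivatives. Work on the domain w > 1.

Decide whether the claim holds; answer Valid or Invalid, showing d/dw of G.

Valid: G'(w) = f(w).

d/dw[G] = 2*w/(2*w**2 - w - 1)
This equals f(w) exactly, so the claim holds.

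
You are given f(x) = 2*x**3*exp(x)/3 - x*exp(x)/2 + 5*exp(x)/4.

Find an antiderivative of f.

An antiderivative is F(x) = 2*x**3*exp(x)/3 - 2*x**2*exp(x) + 7*x*exp(x)/2 - 9*exp(x)/4.

Recognize the product-rule pattern: f = u'v + uv' with u = 2*x**3/3 - 2*x**2 + 7*x/2 - 9/4, v = exp(x), so integration by parts undoes it.
Check: d/dx[2*x**3*exp(x)/3 - 2*x**2*exp(x) + 7*x*exp(x)/2 - 9*exp(x)/4] = 2*x**3*exp(x)/3 - x*exp(x)/2 + 5*exp(x)/4 = f(x).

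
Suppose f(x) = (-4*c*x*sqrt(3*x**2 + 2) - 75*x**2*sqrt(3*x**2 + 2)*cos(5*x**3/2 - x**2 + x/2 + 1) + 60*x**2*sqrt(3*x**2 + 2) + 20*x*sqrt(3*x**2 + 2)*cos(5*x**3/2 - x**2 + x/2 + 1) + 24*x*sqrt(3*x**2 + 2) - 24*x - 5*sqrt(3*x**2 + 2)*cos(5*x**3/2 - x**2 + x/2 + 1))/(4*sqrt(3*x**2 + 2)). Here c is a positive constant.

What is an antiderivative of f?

Differentiate the proposed F(x) back; it has to land on f(x) exactly.
Check: d/dx[(-c*x**2 + 10*x**3 + 6*x**2 - 4*sqrt(3*x**2 + 2) - 5*sin(5*x**3/2 - x**2 + x/2 + 1) + 3)/2] = (-4*c*x*sqrt(3*x**2 + 2) - 75*x**2*sqrt(3*x**2 + 2)*cos(5*x**3/2 - x**2 + x/2 + 1) + 60*x**2*sqrt(3*x**2 + 2) + 20*x*sqrt(3*x**2 + 2)*cos(5*x**3/2 - x**2 + x/2 + 1) + 24*x*sqrt(3*x**2 + 2) - 24*x - 5*sqrt(3*x**2 + 2)*cos(5*x**3/2 - x**2 + x/2 + 1))/(4*sqrt(3*x**2 + 2)) = f(x).

An antiderivative is F(x) = (-c*x**2 + 10*x**3 + 6*x**2 - 4*sqrt(3*x**2 + 2) - 5*sin(5*x**3/2 - x**2 + x/2 + 1) + 3)/2.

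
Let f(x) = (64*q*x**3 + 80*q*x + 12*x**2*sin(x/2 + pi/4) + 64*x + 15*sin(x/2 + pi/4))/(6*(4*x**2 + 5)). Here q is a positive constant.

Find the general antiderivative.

An antiderivative F(x) passes only if d/dx[F] lands on f(x) exactly.
Check: d/dx[(4*q*x**2 + 4*log(2*x**2 + 5/2) - 3*cos(x/2 + pi/4))/3] = (64*q*x**3 + 80*q*x + 12*x**2*sin(x/2 + pi/4) + 64*x + 15*sin(x/2 + pi/4))/(24*x**2 + 30), which equals f(x).

F(x) = (4*q*x**2 + 4*log(2*x**2 + 5/2) - 3*cos(x/2 + pi/4))/3 + C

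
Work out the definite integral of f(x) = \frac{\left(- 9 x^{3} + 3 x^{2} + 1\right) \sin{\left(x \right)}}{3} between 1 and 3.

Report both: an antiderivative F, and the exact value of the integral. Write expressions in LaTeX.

Antiderivative: F(x) = \frac{9 x^{3} \cos{\left(x \right)} - 27 x^{2} \sin{\left(x \right)} - 3 x^{2} \cos{\left(x \right)} + 6 x \sin{\left(x \right)} - 54 x \cos{\left(x \right)} + 54 \sin{\left(x \right)} + 5 \cos{\left(x \right)}}{3}; value = \frac{59 \cos{\left(3 \right)}}{3} - 11 \sin{\left(1 \right)} - 57 \sin{\left(3 \right)} + \frac{43 \cos{\left(1 \right)}}{3}

Recover f(x) by differentiating a candidate F(x); any mismatch rules it out.
F(x) = \frac{9 x^{3} \cos{\left(x \right)} - 27 x^{2} \sin{\left(x \right)} - 3 x^{2} \cos{\left(x \right)} + 6 x \sin{\left(x \right)} - 54 x \cos{\left(x \right)} + 54 \sin{\left(x \right)} + 5 \cos{\left(x \right)}}{3} is an antiderivative of f.
Check: d/dx[\frac{9 x^{3} \cos{\left(x \right)} - 27 x^{2} \sin{\left(x \right)} - 3 x^{2} \cos{\left(x \right)} + 6 x \sin{\left(x \right)} - 54 x \cos{\left(x \right)} + 54 \sin{\left(x \right)} + 5 \cos{\left(x \right)}}{3}] = - 3 x^{3} \sin{\left(x \right)} + x^{2} \sin{\left(x \right)} + \frac{\sin{\left(x \right)}}{3}, which equals f(x).
F(3) = \frac{59 \cos{\left(3 \right)}}{3} - 57 \sin{\left(3 \right)}; F(1) = - \frac{43 \cos{\left(1 \right)}}{3} + 11 \sin{\left(1 \right)}.
Integral = F(3) - F(1) = \frac{59 \cos{\left(3 \right)}}{3} - 11 \sin{\left(1 \right)} - 57 \sin{\left(3 \right)} + \frac{43 \cos{\left(1 \right)}}{3}.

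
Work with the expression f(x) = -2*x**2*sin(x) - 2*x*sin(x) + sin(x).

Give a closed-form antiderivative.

The integrand splits into summands that can be handled one at a time.
Check: d/dx[2*x**2*cos(x) - 4*x*sin(x) + 2*x*cos(x) - 2*sin(x) - 5*cos(x)] = -2*x**2*sin(x) - 2*x*sin(x) + sin(x) = f(x).

An antiderivative is F(x) = 2*x**2*cos(x) - 4*x*sin(x) + 2*x*cos(x) - 2*sin(x) - 5*cos(x).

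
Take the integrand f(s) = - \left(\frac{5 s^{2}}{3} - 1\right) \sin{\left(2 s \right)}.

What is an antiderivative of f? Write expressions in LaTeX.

An antiderivative F(s) passes only if d/ds[F] lands on f(s) exactly.
Check: d/ds[\frac{5 s^{2} \cos{\left(2 s \right)}}{6} - \frac{5 s \sin{\left(2 s \right)}}{6} - \frac{11 \cos{\left(2 s \right)}}{12}] = - \frac{5 s^{2} \sin{\left(2 s \right)}}{3} + \sin{\left(2 s \right)}, which equals f(s).

An antiderivative is F(s) = \frac{5 s^{2} \cos{\left(2 s \right)}}{6} - \frac{5 s \sin{\left(2 s \right)}}{6} - \frac{11 \cos{\left(2 s \right)}}{12}.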